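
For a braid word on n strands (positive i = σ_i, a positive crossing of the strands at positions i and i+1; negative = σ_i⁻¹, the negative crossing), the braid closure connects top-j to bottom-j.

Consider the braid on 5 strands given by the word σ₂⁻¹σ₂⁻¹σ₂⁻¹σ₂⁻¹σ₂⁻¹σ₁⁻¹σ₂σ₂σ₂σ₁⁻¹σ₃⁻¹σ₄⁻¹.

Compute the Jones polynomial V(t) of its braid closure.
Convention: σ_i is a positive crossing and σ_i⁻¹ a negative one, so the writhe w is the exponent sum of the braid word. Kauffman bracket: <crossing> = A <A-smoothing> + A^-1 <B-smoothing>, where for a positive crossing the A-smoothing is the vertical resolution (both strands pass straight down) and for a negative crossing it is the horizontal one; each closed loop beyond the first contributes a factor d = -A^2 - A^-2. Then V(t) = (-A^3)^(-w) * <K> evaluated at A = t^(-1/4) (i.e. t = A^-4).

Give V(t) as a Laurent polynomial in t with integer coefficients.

The presented braid s2^-1 s2^-1 s2^-1 s2^-1 s2^-1 s1^-1 s2 s2 s2 s1^-1 s3^-1 s4^-1 on 5 strands reduces by inverse Markov moves (closure unchanged at each step):
  Destabilize: the word has the form β·s4^-1 where s4^-1 occurs only as the final letter (β ∈ B_4); drop it and the last strand → 4 strands.
  Destabilize: the word has the form β·s3^-1 where s3^-1 occurs only as the final letter (β ∈ B_3); drop it and the last strand → 3 strands.
Reduced to β = s2^-1 s2^-1 s2^-1 s2^-1 s2^-1 s1^-1 s2 s2 s2 s1^-1 on 3 strands, 10 crossings.
Compute on β:
Braid: s2^-1 s2^-1 s2^-1 s2^-1 s2^-1 s1^-1 s2 s2 s2 s1^-1 on 3 strands, 10 crossings.
Writhe w = (#positive) - (#negative) = 3 - 7 = -4.
State-sum expansion of <K>. There are 2^10 = 1024 states.
For each crossing: s=0 is the vertical smoothing, s=1 horizontal. Crossing k contributes A^(sign_k * (1 - 2*s_k)); loop factor d = -A^2 - A^-2.
Tabulate the states by total A-exponent and number of loops L (A-exp: L × count):
  A^10: L=6 ×1
  A^8: L=5 ×10
  A^6: L=4 ×35, L=6 ×10
  A^4: L=3 ×60, L=5 ×50, L=7 ×10
  A^2: L=2 ×55, L=4 ×100, L=6 ×50, L=8 ×5
  A^0: L=1 ×25, L=3 ×101, L=5 ×100, L=7 ×25, L=9 ×1
  A^-2: L=2 ×55, L=4 ×100, L=6 ×50, L=8 ×5
  A^-4: L=1 ×6, L=3 ×54, L=5 ×50, L=7 ×10
  A^-6: L=2 ×9, L=4 ×26, L=6 ×10
  A^-8: L=3 ×5, L=5 ×5
  A^-10: L=4 ×1
Each group contributes A^e * Σ count * d^(L-1):
Powers of d = -A^2 - A^-2: d^2 = A^4 + 2 + A^-4; d^3 = -A^6 - 3*A^2 - 3*A^-2 - A^-6; d^4 = A^8 + 4*A^4 + 6 + 4*A^-4 + A^-8; d^5 = -A^10 - 5*A^6 - 10*A^2 - 10*A^-2 - 5*A^-6 - A^-10; d^6 = A^12 + 6*A^8 + 15*A^4 + 20 + 15*A^-4 + 6*A^-8 + A^-12; d^7 = -A^14 - 7*A^10 - 21*A^6 - 35*A^2 - 35*A^-2 - 21*A^-6 - 7*A^-10 - A^-14; d^8 = A^16 + 8*A^12 + 28*A^8 + 56*A^4 + 70 + 56*A^-4 + 28*A^-8 + 8*A^-12 + A^-16.
  A^10 * (d^5) = -A^20 - 5*A^16 - 10*A^12 - 10*A^8 - 5*A^4 - 1
  A^8 * (10*d^4) = 10*A^16 + 40*A^12 + 60*A^8 + 40*A^4 + 10
  A^6 * (35*d^3 + 10*d^5) = -10*A^16 - 85*A^12 - 205*A^8 - 205*A^4 - 85 - 10*A^-4
  A^4 * (60*d^2 + 50*d^4 + 10*d^6) = 10*A^16 + 110*A^12 + 410*A^8 + 620*A^4 + 410 + 110*A^-4 + 10*A^-8
  A^2 * (55*d + 100*d^3 + 50*d^5 + 5*d^7) = -5*A^16 - 85*A^12 - 455*A^8 - 1030*A^4 - 1030 - 455*A^-4 - 85*A^-8 - 5*A^-12
  A^0 * (25 + 101*d^2 + 100*d^4 + 25*d^6 + d^8) = A^16 + 33*A^12 + 278*A^8 + 932*A^4 + 1397 + 932*A^-4 + 278*A^-8 + 33*A^-12 + A^-16
  A^-2 * (55*d + 100*d^3 + 50*d^5 + 5*d^7) = -5*A^12 - 85*A^8 - 455*A^4 - 1030 - 1030*A^-4 - 455*A^-8 - 85*A^-12 - 5*A^-16
  A^-4 * (6 + 54*d^2 + 50*d^4 + 10*d^6) = 10*A^8 + 110*A^4 + 404 + 614*A^-4 + 404*A^-8 + 110*A^-12 + 10*A^-16
  A^-6 * (9*d + 26*d^3 + 10*d^5) = -10*A^4 - 76 - 187*A^-4 - 187*A^-8 - 76*A^-12 - 10*A^-16
  A^-8 * (5*d^2 + 5*d^4) = 5 + 25*A^-4 + 40*A^-8 + 25*A^-12 + 5*A^-16
  A^-10 * (d^3) = -A^-4 - 3*A^-8 - 3*A^-12 - A^-16
Summing the groups: <K> = -A^20 + A^16 - 2*A^12 + 3*A^8 - 3*A^4 + 4 - 2*A^-4 + 2*A^-8 - A^-12
Normalise by the writhe: (-A^3)^(-w) = (-A^3)^(4) = A^12, so f(A) = A^12 * <K> = -A^32 + A^28 - 2*A^24 + 3*A^20 - 3*A^16 + 4*A^12 - 2*A^8 + 2*A^4 - 1.
Substitute A = t^(-1/4), i.e. A^e → t^(-e/4): V(t) = -1 + 2*t^-1 - 2*t^-2 + 4*t^-3 - 3*t^-4 + 3*t^-5 - 2*t^-6 + t^-7 - t^-8

Answer: -1 + 2*t^-1 - 2*t^-2 + 4*t^-3 - 3*t^-4 + 3*t^-5 - 2*t^-6 + t^-7 - t^-8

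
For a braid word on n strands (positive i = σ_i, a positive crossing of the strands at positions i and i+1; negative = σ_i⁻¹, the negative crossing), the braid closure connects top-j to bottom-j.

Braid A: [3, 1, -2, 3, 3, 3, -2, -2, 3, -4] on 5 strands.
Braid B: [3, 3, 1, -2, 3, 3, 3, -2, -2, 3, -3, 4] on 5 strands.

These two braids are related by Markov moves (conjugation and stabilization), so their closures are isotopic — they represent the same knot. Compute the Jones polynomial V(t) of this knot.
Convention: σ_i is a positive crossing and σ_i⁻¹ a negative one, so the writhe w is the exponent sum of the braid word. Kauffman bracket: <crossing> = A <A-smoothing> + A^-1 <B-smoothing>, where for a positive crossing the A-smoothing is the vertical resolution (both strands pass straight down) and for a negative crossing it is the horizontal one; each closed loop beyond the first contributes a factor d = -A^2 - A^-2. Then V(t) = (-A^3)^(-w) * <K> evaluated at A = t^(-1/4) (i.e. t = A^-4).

-t^6 + 2*t^5 - 4*t^4 + 5*t^3 - 4*t^2 + 5*t - 3 + 2*t^-1 - t^-2

Derivation:
Markov-equivalent braids have isotopic closures, hence identical knot invariants. Strip the Markov moves from each word to reach a common short braid β, then compute V(t) once on β.
Braid A: s3 s1 s2^-1 s3 s3 s3 s2^-1 s2^-1 s3 s4^-1 on 5 strands reduces by inverse Markov moves (closure unchanged at each step):
  Destabilize: the word has the form β·s4^-1 where s4^-1 occurs only as the final letter (β ∈ B_4); drop it and the last strand → 4 strands.
Reduced to β = s3 s1 s2^-1 s3 s3 s3 s2^-1 s2^-1 s3 on 4 strands, 9 crossings.
Braid B: s3 s3 s1 s2^-1 s3 s3 s3 s2^-1 s2^-1 s3 s3^-1 s4 on 5 strands reduces by inverse Markov moves (closure unchanged at each step):
  Destabilize: the word has the form β·s4 where s4 occurs only as the final letter (β ∈ B_4); drop it and the last strand → 4 strands.
  Deconjugate: the word is γ·β·γ⁻¹ with γ = s3 (prefix) and γ⁻¹ = s3^-1 (suffix); strip both.
Reduced to β = s3 s1 s2^-1 s3 s3 s3 s2^-1 s2^-1 s3 on 4 strands, 9 crossings.
Both give the same β = s3 s1 s2^-1 s3 s3 s3 s2^-1 s2^-1 s3 on 4 strands, so one state sum suffices:
Braid: s3 s1 s2^-1 s3 s3 s3 s2^-1 s2^-1 s3 on 4 strands, 9 crossings.
Writhe w = (#positive) - (#negative) = 6 - 3 = 3.
Computing the Kauffman bracket via state sum. There are 2^9 = 512 states.
Each crossing splits two ways (0=vertical, 1=horizontal). The state's weight is A^(#A-smoothings - #B-smoothings) * d^(loops - 1).
Tabulate the states by total A-exponent and number of loops L (A-exp: L × count):
  A^9: L=5 ×1
  A^7: L=4 ×9
  A^5: L=3 ×32, L=5 ×4
  A^3: L=2 ×51, L=4 ×32, L=6 ×1
  A^1: L=1 ×27, L=3 ×81, L=5 ×18
  A^-1: L=2 ×53, L=4 ×67, L=6 ×6
  A^-3: L=3 ×50, L=5 ×33, L=7 ×1
  A^-5: L=4 ×27, L=6 ×9
  A^-7: L=5 ×8, L=7 ×1
  A^-9: L=6 ×1
Each group contributes A^e * Σ count * d^(L-1):
Powers of d = -A^2 - A^-2: d^2 = A^4 + 2 + A^-4; d^3 = -A^6 - 3*A^2 - 3*A^-2 - A^-6; d^4 = A^8 + 4*A^4 + 6 + 4*A^-4 + A^-8; d^5 = -A^10 - 5*A^6 - 10*A^2 - 10*A^-2 - 5*A^-6 - A^-10; d^6 = A^12 + 6*A^8 + 15*A^4 + 20 + 15*A^-4 + 6*A^-8 + A^-12.
  A^9 * (d^4) = A^17 + 4*A^13 + 6*A^9 + 4*A^5 + A
  A^7 * (9*d^3) = -9*A^13 - 27*A^9 - 27*A^5 - 9*A
  A^5 * (32*d^2 + 4*d^4) = 4*A^13 + 48*A^9 + 88*A^5 + 48*A + 4*A^-3
  A^3 * (51*d + 32*d^3 + d^5) = -A^13 - 37*A^9 - 157*A^5 - 157*A - 37*A^-3 - A^-7
  A^1 * (27 + 81*d^2 + 18*d^4) = 18*A^9 + 153*A^5 + 297*A + 153*A^-3 + 18*A^-7
  A^-1 * (53*d + 67*d^3 + 6*d^5) = -6*A^9 - 97*A^5 - 314*A - 314*A^-3 - 97*A^-7 - 6*A^-11
  A^-3 * (50*d^2 + 33*d^4 + d^6) = A^9 + 39*A^5 + 197*A + 318*A^-3 + 197*A^-7 + 39*A^-11 + A^-15
  A^-5 * (27*d^3 + 9*d^5) = -9*A^5 - 72*A - 171*A^-3 - 171*A^-7 - 72*A^-11 - 9*A^-15
  A^-7 * (8*d^4 + d^6) = A^5 + 14*A + 47*A^-3 + 68*A^-7 + 47*A^-11 + 14*A^-15 + A^-19
  A^-9 * (d^5) = -A - 5*A^-3 - 10*A^-7 - 10*A^-11 - 5*A^-15 - A^-19
Summing the groups: <K> = A^17 - 2*A^13 + 3*A^9 - 5*A^5 + 4*A - 5*A^-3 + 4*A^-7 - 2*A^-11 + A^-15
Normalise by the writhe: (-A^3)^(-w) = (-A^3)^(-3) = -A^-9, so f(A) = -A^-9 * <K> = -A^8 + 2*A^4 - 3 + 5*A^-4 - 4*A^-8 + 5*A^-12 - 4*A^-16 + 2*A^-20 - A^-24.
Substitute A = t^(-1/4), i.e. A^e → t^(-e/4): V(t) = -t^6 + 2*t^5 - 4*t^4 + 5*t^3 - 4*t^2 + 5*t - 3 + 2*t^-1 - t^-2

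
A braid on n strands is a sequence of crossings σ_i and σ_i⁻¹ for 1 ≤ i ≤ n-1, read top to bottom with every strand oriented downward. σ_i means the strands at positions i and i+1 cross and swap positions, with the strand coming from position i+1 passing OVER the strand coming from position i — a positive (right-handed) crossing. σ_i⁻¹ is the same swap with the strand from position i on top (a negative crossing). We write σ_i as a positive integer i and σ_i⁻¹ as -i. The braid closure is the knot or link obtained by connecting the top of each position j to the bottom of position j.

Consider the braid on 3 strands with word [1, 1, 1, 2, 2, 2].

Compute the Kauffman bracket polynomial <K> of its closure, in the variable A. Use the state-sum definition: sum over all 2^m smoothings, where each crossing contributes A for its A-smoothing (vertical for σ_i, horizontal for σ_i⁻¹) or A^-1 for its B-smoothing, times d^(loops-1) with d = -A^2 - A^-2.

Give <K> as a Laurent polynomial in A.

A^10 + 2*A^2 - 2*A^-2 + A^-6 - 2*A^-10 + A^-14

Derivation:
Braid: s1 s1 s1 s2 s2 s2 on 3 strands, 6 crossings.
Writhe w = (#positive) - (#negative) = 6 - 0 = 6.
Enumerate smoothing states for the bracket polynomial. There are 2^6 = 64 states.
Smooth each crossing (0=||, 1=⌣⌢); contribution A^(Σ sign_k(1-2s_k)) * d^(L-1).
Tabulate the states by total A-exponent and number of loops L (A-exp: L × count):
  A^6: L=3 ×1
  A^4: L=2 ×6
  A^2: L=1 ×9, L=3 ×6
  A^0: L=2 ×18, L=4 ×2
  A^-2: L=3 ×15
  A^-4: L=4 ×6
  A^-6: L=5 ×1
Each group contributes A^e * Σ count * d^(L-1):
Powers of d = -A^2 - A^-2: d^2 = A^4 + 2 + A^-4; d^3 = -A^6 - 3*A^2 - 3*A^-2 - A^-6; d^4 = A^8 + 4*A^4 + 6 + 4*A^-4 + A^-8.
  A^6 * (d^2) = A^10 + 2*A^6 + A^2
  A^4 * (6*d) = -6*A^6 - 6*A^2
  A^2 * (9 + 6*d^2) = 6*A^6 + 21*A^2 + 6*A^-2
  A^0 * (18*d + 2*d^3) = -2*A^6 - 24*A^2 - 24*A^-2 - 2*A^-6
  A^-2 * (15*d^2) = 15*A^2 + 30*A^-2 + 15*A^-6
  A^-4 * (6*d^3) = -6*A^2 - 18*A^-2 - 18*A^-6 - 6*A^-10
  A^-6 * (d^4) = A^2 + 4*A^-2 + 6*A^-6 + 4*A^-10 + A^-14
Summing the groups: <K> = A^10 + 2*A^2 - 2*A^-2 + A^-6 - 2*A^-10 + A^-14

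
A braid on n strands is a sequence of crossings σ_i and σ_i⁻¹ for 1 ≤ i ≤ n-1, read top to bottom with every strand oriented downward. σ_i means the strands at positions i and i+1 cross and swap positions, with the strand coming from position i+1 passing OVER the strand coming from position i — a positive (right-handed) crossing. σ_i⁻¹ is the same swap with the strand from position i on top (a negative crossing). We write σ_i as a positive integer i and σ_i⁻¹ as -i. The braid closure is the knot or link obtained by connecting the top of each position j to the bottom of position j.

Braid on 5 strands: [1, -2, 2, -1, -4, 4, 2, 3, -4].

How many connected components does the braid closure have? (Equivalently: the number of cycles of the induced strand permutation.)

2

Derivation:
Track the strand permutation on 5 strands, starting from identity.
  step 1: s1 swaps positions 1,2 -> [2 1 3 4 5]
  step 2: s2^-1 swaps positions 2,3 -> [2 3 1 4 5]
  step 3: s2 swaps positions 2,3 -> [2 1 3 4 5]
  step 4: s1^-1 swaps positions 1,2 -> [1 2 3 4 5]
  step 5: s4^-1 swaps positions 4,5 -> [1 2 3 5 4]
  step 6: s4 swaps positions 4,5 -> [1 2 3 4 5]
  step 7: s2 swaps positions 2,3 -> [1 3 2 4 5]
  step 8: s3 swaps positions 3,4 -> [1 3 4 2 5]
  step 9: s4^-1 swaps positions 4,5 -> [1 3 4 5 2]
Final permutation (position -> original strand): [1 3 4 5 2]
Closure components = cycle count of this permutation = 2.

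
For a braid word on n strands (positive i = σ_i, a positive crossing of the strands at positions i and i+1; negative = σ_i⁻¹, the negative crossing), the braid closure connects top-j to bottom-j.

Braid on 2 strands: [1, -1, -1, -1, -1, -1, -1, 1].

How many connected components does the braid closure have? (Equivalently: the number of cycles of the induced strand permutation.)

2

Derivation:
Track the strand permutation on 2 strands, starting from identity.
  step 1: s1 swaps positions 1,2 -> [2 1]
  step 2: s1^-1 swaps positions 1,2 -> [1 2]
  step 3: s1^-1 swaps positions 1,2 -> [2 1]
  step 4: s1^-1 swaps positions 1,2 -> [1 2]
  step 5: s1^-1 swaps positions 1,2 -> [2 1]
  step 6: s1^-1 swaps positions 1,2 -> [1 2]
  step 7: s1^-1 swaps positions 1,2 -> [2 1]
  step 8: s1 swaps positions 1,2 -> [1 2]
Final permutation (position -> original strand): [1 2]
Closure components = cycle count of this permutation = 2.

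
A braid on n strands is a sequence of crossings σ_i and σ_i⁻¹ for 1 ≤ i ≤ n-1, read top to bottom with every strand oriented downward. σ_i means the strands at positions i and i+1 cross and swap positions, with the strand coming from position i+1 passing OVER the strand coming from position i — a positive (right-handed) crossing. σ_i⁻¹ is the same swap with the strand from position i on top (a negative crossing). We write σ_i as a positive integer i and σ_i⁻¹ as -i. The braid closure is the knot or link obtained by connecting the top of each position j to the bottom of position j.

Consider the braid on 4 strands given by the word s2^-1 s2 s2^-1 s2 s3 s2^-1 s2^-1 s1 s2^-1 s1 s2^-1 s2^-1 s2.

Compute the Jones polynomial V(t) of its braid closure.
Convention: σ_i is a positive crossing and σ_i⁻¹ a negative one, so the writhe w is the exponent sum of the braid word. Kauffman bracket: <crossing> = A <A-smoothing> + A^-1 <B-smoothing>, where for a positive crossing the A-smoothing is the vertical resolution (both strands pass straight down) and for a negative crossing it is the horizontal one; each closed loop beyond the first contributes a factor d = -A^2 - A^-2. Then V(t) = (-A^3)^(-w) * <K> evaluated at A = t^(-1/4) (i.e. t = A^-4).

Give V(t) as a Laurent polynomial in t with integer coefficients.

The presented braid s2^-1 s2 s2^-1 s2 s3 s2^-1 s2^-1 s1 s2^-1 s1 s2^-1 s2^-1 s2 on 4 strands reduces by inverse Markov moves (closure unchanged at each step):
  Deconjugate: the word is γ·β·γ⁻¹ with γ = s2^-1 s2 (prefix) and γ⁻¹ = s2^-1 s2 (suffix); strip both.
Reduced to β = s2^-1 s2 s3 s2^-1 s2^-1 s1 s2^-1 s1 s2^-1 on 4 strands, 9 crossings.
Compute on β:
First cancel adjacent σ_i σ_i⁻¹ pairs (Reidemeister II — same braid, same closure): s2^-1 s2 s3 s2^-1 s2^-1 s1 s2^-1 s1 s2^-1 → s3 s2^-1 s2^-1 s1 s2^-1 s1 s2^-1.
Braid: s3 s2^-1 s2^-1 s1 s2^-1 s1 s2^-1 on 4 strands, 7 crossings.
Writhe w = (#positive) - (#negative) = 3 - 4 = -1.
Computing the Kauffman bracket via state sum. There are 2^7 = 128 states.
Smooth each crossing (0=||, 1=⌣⌢); contribution A^(Σ sign_k(1-2s_k)) * d^(L-1).
Tabulate the states by total A-exponent and number of loops L (A-exp: L × count):
  A^7: L=6 ×1
  A^5: L=5 ×7
  A^3: L=4 ×21
  A^1: L=3 ×34, L=5 ×1
  A^-1: L=2 ×30, L=4 ×5
  A^-3: L=1 ×11, L=3 ×10
  A^-5: L=2 ×6, L=4 ×1
  A^-7: L=3 ×1
Each group contributes A^e * Σ count * d^(L-1):
Powers of d = -A^2 - A^-2: d^2 = A^4 + 2 + A^-4; d^3 = -A^6 - 3*A^2 - 3*A^-2 - A^-6; d^4 = A^8 + 4*A^4 + 6 + 4*A^-4 + A^-8; d^5 = -A^10 - 5*A^6 - 10*A^2 - 10*A^-2 - 5*A^-6 - A^-10.
  A^7 * (d^5) = -A^17 - 5*A^13 - 10*A^9 - 10*A^5 - 5*A - A^-3
  A^5 * (7*d^4) = 7*A^13 + 28*A^9 + 42*A^5 + 28*A + 7*A^-3
  A^3 * (21*d^3) = -21*A^9 - 63*A^5 - 63*A - 21*A^-3
  A^1 * (34*d^2 + d^4) = A^9 + 38*A^5 + 74*A + 38*A^-3 + A^-7
  A^-1 * (30*d + 5*d^3) = -5*A^5 - 45*A - 45*A^-3 - 5*A^-7
  A^-3 * (11 + 10*d^2) = 10*A + 31*A^-3 + 10*A^-7
  A^-5 * (6*d + d^3) = -A - 9*A^-3 - 9*A^-7 - A^-11
  A^-7 * (d^2) = A^-3 + 2*A^-7 + A^-11
Summing the groups: <K> = -A^17 + 2*A^13 - 2*A^9 + 2*A^5 - 2*A + A^-3 - A^-7
Normalise by the writhe: (-A^3)^(-w) = (-A^3)^(1) = -A^3, so f(A) = -A^3 * <K> = A^20 - 2*A^16 + 2*A^12 - 2*A^8 + 2*A^4 - 1 + A^-4.
Substitute A = t^(-1/4), i.e. A^e → t^(-e/4): V(t) = t - 1 + 2*t^-1 - 2*t^-2 + 2*t^-3 - 2*t^-4 + t^-5

Answer: t - 1 + 2*t^-1 - 2*t^-2 + 2*t^-3 - 2*t^-4 + t^-5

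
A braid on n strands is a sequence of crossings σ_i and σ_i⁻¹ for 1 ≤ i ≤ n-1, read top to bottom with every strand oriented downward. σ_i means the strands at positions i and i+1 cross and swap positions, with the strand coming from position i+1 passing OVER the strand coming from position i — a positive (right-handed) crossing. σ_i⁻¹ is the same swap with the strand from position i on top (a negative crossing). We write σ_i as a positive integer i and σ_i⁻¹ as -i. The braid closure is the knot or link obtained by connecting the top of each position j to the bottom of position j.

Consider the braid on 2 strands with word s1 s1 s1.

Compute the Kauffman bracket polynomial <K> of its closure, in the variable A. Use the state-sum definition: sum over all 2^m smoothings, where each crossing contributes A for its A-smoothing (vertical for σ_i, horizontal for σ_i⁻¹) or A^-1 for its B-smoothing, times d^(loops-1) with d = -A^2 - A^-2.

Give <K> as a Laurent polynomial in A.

Braid: s1 s1 s1 on 2 strands, 3 crossings.
Writhe w = (#positive) - (#negative) = 3 - 0 = 3.
State-sum expansion of <K>. There are 2^3 = 8 states.
Each crossing splits two ways (0=vertical, 1=horizontal). The state's weight is A^(#A-smoothings - #B-smoothings) * d^(loops - 1).
  state 000: A-exp=+3, loops=2, term = A^3 * d^1
  state 001: A-exp=+1, loops=1, term = A^1 * d^0
  state 010: A-exp=+1, loops=1, term = A^1 * d^0
  state 011: A-exp=-1, loops=2, term = A^-1 * d^1
  state 100: A-exp=+1, loops=1, term = A^1 * d^0
  state 101: A-exp=-1, loops=2, term = A^-1 * d^1
  state 110: A-exp=-1, loops=2, term = A^-1 * d^1
  state 111: A-exp=-3, loops=3, term = A^-3 * d^2
Collect the terms by A-exponent (count of states per loop number):
Powers of d = -A^2 - A^-2: d^2 = A^4 + 2 + A^-4.
  A^3 * (d) = -A^5 - A
  A^1 * (3) = 3*A
  A^-1 * (3*d) = -3*A - 3*A^-3
  A^-3 * (d^2) = A + 2*A^-3 + A^-7
Summing the groups: <K> = -A^5 - A^-3 + A^-7

Answer: -A^5 - A^-3 + A^-7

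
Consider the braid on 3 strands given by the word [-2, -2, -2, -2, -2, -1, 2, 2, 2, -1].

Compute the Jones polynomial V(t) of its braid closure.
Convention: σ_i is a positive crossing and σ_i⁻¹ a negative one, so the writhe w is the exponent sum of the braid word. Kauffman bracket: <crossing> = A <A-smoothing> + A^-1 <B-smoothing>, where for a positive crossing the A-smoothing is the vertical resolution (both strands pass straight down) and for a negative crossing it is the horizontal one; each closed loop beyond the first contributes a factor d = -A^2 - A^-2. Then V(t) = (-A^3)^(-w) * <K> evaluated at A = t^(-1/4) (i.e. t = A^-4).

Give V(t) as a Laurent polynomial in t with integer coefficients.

Braid: s2^-1 s2^-1 s2^-1 s2^-1 s2^-1 s1^-1 s2 s2 s2 s1^-1 on 3 strands, 10 crossings.
Writhe w = (#positive) - (#negative) = 3 - 7 = -4.
State-sum expansion of <K>. There are 2^10 = 1024 states.
For each crossing: s=0 is the vertical smoothing, s=1 horizontal. Crossing k contributes A^(sign_k * (1 - 2*s_k)); loop factor d = -A^2 - A^-2.
Tabulate the states by total A-exponent and number of loops L (A-exp: L × count):
  A^10: L=6 ×1
  A^8: L=5 ×10
  A^6: L=4 ×35, L=6 ×10
  A^4: L=3 ×60, L=5 ×50, L=7 ×10
  A^2: L=2 ×55, L=4 ×100, L=6 ×50, L=8 ×5
  A^0: L=1 ×25, L=3 ×101, L=5 ×100, L=7 ×25, L=9 ×1
  A^-2: L=2 ×55, L=4 ×100, L=6 ×50, L=8 ×5
  A^-4: L=1 ×6, L=3 ×54, L=5 ×50, L=7 ×10
  A^-6: L=2 ×9, L=4 ×26, L=6 ×10
  A^-8: L=3 ×5, L=5 ×5
  A^-10: L=4 ×1
Each group contributes A^e * Σ count * d^(L-1):
Powers of d = -A^2 - A^-2: d^2 = A^4 + 2 + A^-4; d^3 = -A^6 - 3*A^2 - 3*A^-2 - A^-6; d^4 = A^8 + 4*A^4 + 6 + 4*A^-4 + A^-8; d^5 = -A^10 - 5*A^6 - 10*A^2 - 10*A^-2 - 5*A^-6 - A^-10; d^6 = A^12 + 6*A^8 + 15*A^4 + 20 + 15*A^-4 + 6*A^-8 + A^-12; d^7 = -A^14 - 7*A^10 - 21*A^6 - 35*A^2 - 35*A^-2 - 21*A^-6 - 7*A^-10 - A^-14; d^8 = A^16 + 8*A^12 + 28*A^8 + 56*A^4 + 70 + 56*A^-4 + 28*A^-8 + 8*A^-12 + A^-16.
  A^10 * (d^5) = -A^20 - 5*A^16 - 10*A^12 - 10*A^8 - 5*A^4 - 1
  A^8 * (10*d^4) = 10*A^16 + 40*A^12 + 60*A^8 + 40*A^4 + 10
  A^6 * (35*d^3 + 10*d^5) = -10*A^16 - 85*A^12 - 205*A^8 - 205*A^4 - 85 - 10*A^-4
  A^4 * (60*d^2 + 50*d^4 + 10*d^6) = 10*A^16 + 110*A^12 + 410*A^8 + 620*A^4 + 410 + 110*A^-4 + 10*A^-8
  A^2 * (55*d + 100*d^3 + 50*d^5 + 5*d^7) = -5*A^16 - 85*A^12 - 455*A^8 - 1030*A^4 - 1030 - 455*A^-4 - 85*A^-8 - 5*A^-12
  A^0 * (25 + 101*d^2 + 100*d^4 + 25*d^6 + d^8) = A^16 + 33*A^12 + 278*A^8 + 932*A^4 + 1397 + 932*A^-4 + 278*A^-8 + 33*A^-12 + A^-16
  A^-2 * (55*d + 100*d^3 + 50*d^5 + 5*d^7) = -5*A^12 - 85*A^8 - 455*A^4 - 1030 - 1030*A^-4 - 455*A^-8 - 85*A^-12 - 5*A^-16
  A^-4 * (6 + 54*d^2 + 50*d^4 + 10*d^6) = 10*A^8 + 110*A^4 + 404 + 614*A^-4 + 404*A^-8 + 110*A^-12 + 10*A^-16
  A^-6 * (9*d + 26*d^3 + 10*d^5) = -10*A^4 - 76 - 187*A^-4 - 187*A^-8 - 76*A^-12 - 10*A^-16
  A^-8 * (5*d^2 + 5*d^4) = 5 + 25*A^-4 + 40*A^-8 + 25*A^-12 + 5*A^-16
  A^-10 * (d^3) = -A^-4 - 3*A^-8 - 3*A^-12 - A^-16
Summing the groups: <K> = -A^20 + A^16 - 2*A^12 + 3*A^8 - 3*A^4 + 4 - 2*A^-4 + 2*A^-8 - A^-12
Normalise by the writhe: (-A^3)^(-w) = (-A^3)^(4) = A^12, so f(A) = A^12 * <K> = -A^32 + A^28 - 2*A^24 + 3*A^20 - 3*A^16 + 4*A^12 - 2*A^8 + 2*A^4 - 1.
Substitute A = t^(-1/4), i.e. A^e → t^(-e/4): V(t) = -1 + 2*t^-1 - 2*t^-2 + 4*t^-3 - 3*t^-4 + 3*t^-5 - 2*t^-6 + t^-7 - t^-8

Answer: -1 + 2*t^-1 - 2*t^-2 + 4*t^-3 - 3*t^-4 + 3*t^-5 - 2*t^-6 + t^-7 - t^-8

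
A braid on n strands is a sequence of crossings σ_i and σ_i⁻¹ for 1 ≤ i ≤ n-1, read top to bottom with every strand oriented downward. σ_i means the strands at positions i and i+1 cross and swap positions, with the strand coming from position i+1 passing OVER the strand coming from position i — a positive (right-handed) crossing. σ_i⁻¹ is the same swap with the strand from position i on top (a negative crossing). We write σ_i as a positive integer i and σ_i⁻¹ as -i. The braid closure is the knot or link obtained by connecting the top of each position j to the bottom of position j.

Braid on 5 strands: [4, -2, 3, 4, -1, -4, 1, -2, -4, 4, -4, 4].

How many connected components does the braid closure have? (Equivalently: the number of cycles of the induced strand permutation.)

3

Derivation:
Track the strand permutation on 5 strands, starting from identity.
  step 1: s4 swaps positions 4,5 -> [1 2 3 5 4]
  step 2: s2^-1 swaps positions 2,3 -> [1 3 2 5 4]
  step 3: s3 swaps positions 3,4 -> [1 3 5 2 4]
  step 4: s4 swaps positions 4,5 -> [1 3 5 4 2]
  step 5: s1^-1 swaps positions 1,2 -> [3 1 5 4 2]
  step 6: s4^-1 swaps positions 4,5 -> [3 1 5 2 4]
  step 7: s1 swaps positions 1,2 -> [1 3 5 2 4]
  step 8: s2^-1 swaps positions 2,3 -> [1 5 3 2 4]
  step 9: s4^-1 swaps positions 4,5 -> [1 5 3 4 2]
  step 10: s4 swaps positions 4,5 -> [1 5 3 2 4]
  step 11: s4^-1 swaps positions 4,5 -> [1 5 3 4 2]
  step 12: s4 swaps positions 4,5 -> [1 5 3 2 4]
Final permutation (position -> original strand): [1 5 3 2 4]
Closure components = cycle count of this permutation = 3.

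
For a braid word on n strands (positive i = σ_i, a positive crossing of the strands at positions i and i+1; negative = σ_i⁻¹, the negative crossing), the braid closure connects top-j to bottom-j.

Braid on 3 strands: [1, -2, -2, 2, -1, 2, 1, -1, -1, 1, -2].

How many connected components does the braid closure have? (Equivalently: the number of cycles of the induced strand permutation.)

2

Derivation:
Track the strand permutation on 3 strands, starting from identity.
  step 1: s1 swaps positions 1,2 -> [2 1 3]
  step 2: s2^-1 swaps positions 2,3 -> [2 3 1]
  step 3: s2^-1 swaps positions 2,3 -> [2 1 3]
  step 4: s2 swaps positions 2,3 -> [2 3 1]
  step 5: s1^-1 swaps positions 1,2 -> [3 2 1]
  step 6: s2 swaps positions 2,3 -> [3 1 2]
  step 7: s1 swaps positions 1,2 -> [1 3 2]
  step 8: s1^-1 swaps positions 1,2 -> [3 1 2]
  step 9: s1^-1 swaps positions 1,2 -> [1 3 2]
  step 10: s1 swaps positions 1,2 -> [3 1 2]
  step 11: s2^-1 swaps positions 2,3 -> [3 2 1]
Final permutation (position -> original strand): [3 2 1]
Closure components = cycle count of this permutation = 2.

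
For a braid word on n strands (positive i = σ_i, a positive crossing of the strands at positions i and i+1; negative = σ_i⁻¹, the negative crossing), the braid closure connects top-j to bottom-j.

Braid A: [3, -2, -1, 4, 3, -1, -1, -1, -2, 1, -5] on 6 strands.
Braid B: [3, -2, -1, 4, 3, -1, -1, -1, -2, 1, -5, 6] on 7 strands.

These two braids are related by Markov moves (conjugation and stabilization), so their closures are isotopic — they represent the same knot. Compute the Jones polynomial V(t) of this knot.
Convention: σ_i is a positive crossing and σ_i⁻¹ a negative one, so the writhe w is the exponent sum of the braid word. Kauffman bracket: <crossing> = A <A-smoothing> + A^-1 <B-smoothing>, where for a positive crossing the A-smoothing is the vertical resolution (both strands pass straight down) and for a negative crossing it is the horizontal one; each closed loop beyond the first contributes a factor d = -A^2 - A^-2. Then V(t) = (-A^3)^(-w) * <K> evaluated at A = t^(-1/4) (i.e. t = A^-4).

t - 1 + 3*t^-1 - 4*t^-2 + 4*t^-3 - 4*t^-4 + 3*t^-5 - 2*t^-6 + t^-7

Derivation:
Markov-equivalent braids have isotopic closures, hence identical knot invariants. Strip the Markov moves from each word to reach a common short braid β, then compute V(t) once on β.
Braid A: s3 s2^-1 s1^-1 s4 s3 s1^-1 s1^-1 s1^-1 s2^-1 s1 s5^-1 on 6 strands reduces by inverse Markov moves (closure unchanged at each step):
  Destabilize: the word has the form β·s5^-1 where s5^-1 occurs only as the final letter (β ∈ B_5); drop it and the last strand → 5 strands.
Reduced to β = s3 s2^-1 s1^-1 s4 s3 s1^-1 s1^-1 s1^-1 s2^-1 s1 on 5 strands, 10 crossings.
Braid B: s3 s2^-1 s1^-1 s4 s3 s1^-1 s1^-1 s1^-1 s2^-1 s1 s5^-1 s6 on 7 strands reduces by inverse Markov moves (closure unchanged at each step):
  Destabilize: the word has the form β·s6 where s6 occurs only as the final letter (β ∈ B_6); drop it and the last strand → 6 strands.
  Destabilize: the word has the form β·s5^-1 where s5^-1 occurs only as the final letter (β ∈ B_5); drop it and the last strand → 5 strands.
Reduced to β = s3 s2^-1 s1^-1 s4 s3 s1^-1 s1^-1 s1^-1 s2^-1 s1 on 5 strands, 10 crossings.
Both give the same β = s3 s2^-1 s1^-1 s4 s3 s1^-1 s1^-1 s1^-1 s2^-1 s1 on 5 strands, so one state sum suffices:
Braid: s3 s2^-1 s1^-1 s4 s3 s1^-1 s1^-1 s1^-1 s2^-1 s1 on 5 strands, 10 crossings.
Writhe w = (#positive) - (#negative) = 4 - 6 = -2.
State-sum expansion of <K>. There are 2^10 = 1024 states.
Smooth each crossing (0=||, 1=⌣⌢); contribution A^(Σ sign_k(1-2s_k)) * d^(L-1).
Tabulate the states by total A-exponent and number of loops L (A-exp: L × count):
  A^10: L=7 ×1
  A^8: L=6 ×10
  A^6: L=5 ×42, L=7 ×3
  A^4: L=4 ×95, L=6 ×24, L=8 ×1
  A^2: L=3 ×124, L=5 ×76, L=7 ×10
  A^0: L=2 ×90, L=4 ×126, L=6 ×35, L=8 ×1
  A^-2: L=1 ×28, L=3 ×116, L=5 ×61, L=7 ×5
  A^-4: L=2 ×50, L=4 ×60, L=6 ×10
  A^-6: L=1 ×5, L=3 ×29, L=5 ×11
  A^-8: L=2 ×4, L=4 ×6
  A^-10: L=3 ×1
Each group contributes A^e * Σ count * d^(L-1):
Powers of d = -A^2 - A^-2: d^2 = A^4 + 2 + A^-4; d^3 = -A^6 - 3*A^2 - 3*A^-2 - A^-6; d^4 = A^8 + 4*A^4 + 6 + 4*A^-4 + A^-8; d^5 = -A^10 - 5*A^6 - 10*A^2 - 10*A^-2 - 5*A^-6 - A^-10; d^6 = A^12 + 6*A^8 + 15*A^4 + 20 + 15*A^-4 + 6*A^-8 + A^-12; d^7 = -A^14 - 7*A^10 - 21*A^6 - 35*A^2 - 35*A^-2 - 21*A^-6 - 7*A^-10 - A^-14.
  A^10 * (d^6) = A^22 + 6*A^18 + 15*A^14 + 20*A^10 + 15*A^6 + 6*A^2 + A^-2
  A^8 * (10*d^5) = -10*A^18 - 50*A^14 - 100*A^10 - 100*A^6 - 50*A^2 - 10*A^-2
  A^6 * (42*d^4 + 3*d^6) = 3*A^18 + 60*A^14 + 213*A^10 + 312*A^6 + 213*A^2 + 60*A^-2 + 3*A^-6
  A^4 * (95*d^3 + 24*d^5 + d^7) = -A^18 - 31*A^14 - 236*A^10 - 560*A^6 - 560*A^2 - 236*A^-2 - 31*A^-6 - A^-10
  A^2 * (124*d^2 + 76*d^4 + 10*d^6) = 10*A^14 + 136*A^10 + 578*A^6 + 904*A^2 + 578*A^-2 + 136*A^-6 + 10*A^-10
  A^0 * (90*d + 126*d^3 + 35*d^5 + d^7) = -A^14 - 42*A^10 - 322*A^6 - 853*A^2 - 853*A^-2 - 322*A^-6 - 42*A^-10 - A^-14
  A^-2 * (28 + 116*d^2 + 61*d^4 + 5*d^6) = 5*A^10 + 91*A^6 + 435*A^2 + 726*A^-2 + 435*A^-6 + 91*A^-10 + 5*A^-14
  A^-4 * (50*d + 60*d^3 + 10*d^5) = -10*A^6 - 110*A^2 - 330*A^-2 - 330*A^-6 - 110*A^-10 - 10*A^-14
  A^-6 * (5 + 29*d^2 + 11*d^4) = 11*A^2 + 73*A^-2 + 129*A^-6 + 73*A^-10 + 11*A^-14
  A^-8 * (4*d + 6*d^3) = -6*A^-2 - 22*A^-6 - 22*A^-10 - 6*A^-14
  A^-10 * (d^2) = A^-6 + 2*A^-10 + A^-14
Summing the groups: <K> = A^22 - 2*A^18 + 3*A^14 - 4*A^10 + 4*A^6 - 4*A^2 + 3*A^-2 - A^-6 + A^-10
Normalise by the writhe: (-A^3)^(-w) = (-A^3)^(2) = A^6, so f(A) = A^6 * <K> = A^28 - 2*A^24 + 3*A^20 - 4*A^16 + 4*A^12 - 4*A^8 + 3*A^4 - 1 + A^-4.
Substitute A = t^(-1/4), i.e. A^e → t^(-e/4): V(t) = t - 1 + 3*t^-1 - 4*t^-2 + 4*t^-3 - 4*t^-4 + 3*t^-5 - 2*t^-6 + t^-7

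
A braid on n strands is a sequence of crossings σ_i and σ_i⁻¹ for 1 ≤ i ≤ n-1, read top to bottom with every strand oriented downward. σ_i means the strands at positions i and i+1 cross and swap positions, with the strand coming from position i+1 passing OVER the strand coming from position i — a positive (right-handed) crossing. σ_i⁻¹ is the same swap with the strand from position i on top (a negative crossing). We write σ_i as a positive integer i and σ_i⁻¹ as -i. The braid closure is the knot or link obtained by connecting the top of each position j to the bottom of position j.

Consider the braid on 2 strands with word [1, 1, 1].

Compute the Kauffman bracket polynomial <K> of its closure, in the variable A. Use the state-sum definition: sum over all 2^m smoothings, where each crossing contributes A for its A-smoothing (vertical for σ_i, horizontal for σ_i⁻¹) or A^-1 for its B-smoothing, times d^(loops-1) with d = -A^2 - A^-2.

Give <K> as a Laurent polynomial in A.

-A^5 - A^-3 + A^-7

Derivation:
Braid: s1 s1 s1 on 2 strands, 3 crossings.
Writhe w = (#positive) - (#negative) = 3 - 0 = 3.
Enumerate smoothing states for the bracket polynomial. There are 2^3 = 8 states.
Smooth each crossing (0=||, 1=⌣⌢); contribution A^(Σ sign_k(1-2s_k)) * d^(L-1).
  state 000: A-exp=+3, loops=2, term = A^3 * d^1
  state 001: A-exp=+1, loops=1, term = A^1 * d^0
  state 010: A-exp=+1, loops=1, term = A^1 * d^0
  state 011: A-exp=-1, loops=2, term = A^-1 * d^1
  state 100: A-exp=+1, loops=1, term = A^1 * d^0
  state 101: A-exp=-1, loops=2, term = A^-1 * d^1
  state 110: A-exp=-1, loops=2, term = A^-1 * d^1
  state 111: A-exp=-3, loops=3, term = A^-3 * d^2
Collect the terms by A-exponent (count of states per loop number):
Powers of d = -A^2 - A^-2: d^2 = A^4 + 2 + A^-4.
  A^3 * (d) = -A^5 - A
  A^1 * (3) = 3*A
  A^-1 * (3*d) = -3*A - 3*A^-3
  A^-3 * (d^2) = A + 2*A^-3 + A^-7
Summing the groups: <K> = -A^5 - A^-3 + A^-7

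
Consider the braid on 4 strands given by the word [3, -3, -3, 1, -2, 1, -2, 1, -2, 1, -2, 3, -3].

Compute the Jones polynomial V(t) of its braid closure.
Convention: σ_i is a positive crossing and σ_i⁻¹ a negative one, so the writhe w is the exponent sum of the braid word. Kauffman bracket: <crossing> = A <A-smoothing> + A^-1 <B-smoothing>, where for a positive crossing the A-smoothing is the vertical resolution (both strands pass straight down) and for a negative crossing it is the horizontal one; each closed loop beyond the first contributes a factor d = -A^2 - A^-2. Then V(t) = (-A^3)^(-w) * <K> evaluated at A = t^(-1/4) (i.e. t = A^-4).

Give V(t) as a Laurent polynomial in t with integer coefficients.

t^4 - 4*t^3 + 6*t^2 - 7*t + 9 - 7*t^-1 + 6*t^-2 - 4*t^-3 + t^-4

Derivation:
The presented braid s3 s3^-1 s3^-1 s1 s2^-1 s1 s2^-1 s1 s2^-1 s1 s2^-1 s3 s3^-1 on 4 strands reduces by inverse Markov moves (closure unchanged at each step):
  Deconjugate: the word is γ·β·γ⁻¹ with γ = s3 s3^-1 (prefix) and γ⁻¹ = s3 s3^-1 (suffix); strip both.
Reduced to β = s3^-1 s1 s2^-1 s1 s2^-1 s1 s2^-1 s1 s2^-1 on 4 strands, 9 crossings.
Compute on β:
Braid: s3^-1 s1 s2^-1 s1 s2^-1 s1 s2^-1 s1 s2^-1 on 4 strands, 9 crossings.
Writhe w = (#positive) - (#negative) = 4 - 5 = -1.
State-sum expansion of <K>. There are 2^9 = 512 states.
For each crossing: s=0 is the vertical smoothing, s=1 horizontal. Crossing k contributes A^(sign_k * (1 - 2*s_k)); loop factor d = -A^2 - A^-2.
Tabulate the states by total A-exponent and number of loops L (A-exp: L × count):
  A^9: L=5 ×1
  A^7: L=4 ×8, L=6 ×1
  A^5: L=3 ×28, L=5 ×8
  A^3: L=2 ×52, L=4 ×32
  A^1: L=1 ×45, L=3 ×77, L=5 ×4
  A^-1: L=2 ×97, L=4 ×29
  A^-3: L=3 ×80, L=5 ×4
  A^-5: L=4 ×36
  A^-7: L=5 ×9
  A^-9: L=6 ×1
Each group contributes A^e * Σ count * d^(L-1):
Powers of d = -A^2 - A^-2: d^2 = A^4 + 2 + A^-4; d^3 = -A^6 - 3*A^2 - 3*A^-2 - A^-6; d^4 = A^8 + 4*A^4 + 6 + 4*A^-4 + A^-8; d^5 = -A^10 - 5*A^6 - 10*A^2 - 10*A^-2 - 5*A^-6 - A^-10.
  A^9 * (d^4) = A^17 + 4*A^13 + 6*A^9 + 4*A^5 + A
  A^7 * (8*d^3 + d^5) = -A^17 - 13*A^13 - 34*A^9 - 34*A^5 - 13*A - A^-3
  A^5 * (28*d^2 + 8*d^4) = 8*A^13 + 60*A^9 + 104*A^5 + 60*A + 8*A^-3
  A^3 * (52*d + 32*d^3) = -32*A^9 - 148*A^5 - 148*A - 32*A^-3
  A^1 * (45 + 77*d^2 + 4*d^4) = 4*A^9 + 93*A^5 + 223*A + 93*A^-3 + 4*A^-7
  A^-1 * (97*d + 29*d^3) = -29*A^5 - 184*A - 184*A^-3 - 29*A^-7
  A^-3 * (80*d^2 + 4*d^4) = 4*A^5 + 96*A + 184*A^-3 + 96*A^-7 + 4*A^-11
  A^-5 * (36*d^3) = -36*A - 108*A^-3 - 108*A^-7 - 36*A^-11
  A^-7 * (9*d^4) = 9*A + 36*A^-3 + 54*A^-7 + 36*A^-11 + 9*A^-15
  A^-9 * (d^5) = -A - 5*A^-3 - 10*A^-7 - 10*A^-11 - 5*A^-15 - A^-19
Summing the groups: <K> = -A^13 + 4*A^9 - 6*A^5 + 7*A - 9*A^-3 + 7*A^-7 - 6*A^-11 + 4*A^-15 - A^-19
Normalise by the writhe: (-A^3)^(-w) = (-A^3)^(1) = -A^3, so f(A) = -A^3 * <K> = A^16 - 4*A^12 + 6*A^8 - 7*A^4 + 9 - 7*A^-4 + 6*A^-8 - 4*A^-12 + A^-16.
Substitute A = t^(-1/4), i.e. A^e → t^(-e/4): V(t) = t^4 - 4*t^3 + 6*t^2 - 7*t + 9 - 7*t^-1 + 6*t^-2 - 4*t^-3 + t^-4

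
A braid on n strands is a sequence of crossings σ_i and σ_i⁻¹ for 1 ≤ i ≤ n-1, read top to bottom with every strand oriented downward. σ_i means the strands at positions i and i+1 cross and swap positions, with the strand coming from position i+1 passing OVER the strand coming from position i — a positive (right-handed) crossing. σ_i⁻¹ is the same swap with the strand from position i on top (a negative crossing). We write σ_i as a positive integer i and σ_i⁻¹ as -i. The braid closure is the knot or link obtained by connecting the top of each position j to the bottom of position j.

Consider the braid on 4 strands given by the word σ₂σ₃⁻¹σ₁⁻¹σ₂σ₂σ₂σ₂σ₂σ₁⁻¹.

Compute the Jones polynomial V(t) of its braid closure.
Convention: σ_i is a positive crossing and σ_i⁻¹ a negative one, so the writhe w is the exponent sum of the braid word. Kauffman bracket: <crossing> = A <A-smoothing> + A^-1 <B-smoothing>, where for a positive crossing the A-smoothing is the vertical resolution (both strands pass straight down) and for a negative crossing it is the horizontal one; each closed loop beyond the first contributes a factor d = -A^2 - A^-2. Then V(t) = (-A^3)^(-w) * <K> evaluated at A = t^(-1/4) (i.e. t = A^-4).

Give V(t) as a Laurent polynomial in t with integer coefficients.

Braid: s2 s3^-1 s1^-1 s2 s2 s2 s2 s2 s1^-1 on 4 strands, 9 crossings.
Writhe w = (#positive) - (#negative) = 6 - 3 = 3.
State-sum expansion of <K>. There are 2^9 = 512 states.
Each crossing splits two ways (0=vertical, 1=horizontal). The state's weight is A^(#A-smoothings - #B-smoothings) * d^(loops - 1).
Tabulate the states by total A-exponent and number of loops L (A-exp: L × count):
  A^9: L=3 ×1
  A^7: L=2 ×8, L=4 ×1
  A^5: L=1 ×17, L=3 ×19
  A^3: L=2 ×63, L=4 ×21
  A^1: L=3 ×111, L=5 ×15
  A^-1: L=4 ×120, L=6 ×6
  A^-3: L=5 ×83, L=7 ×1
  A^-5: L=6 ×36
  A^-7: L=7 ×9
  A^-9: L=8 ×1
Each group contributes A^e * Σ count * d^(L-1):
Powers of d = -A^2 - A^-2: d^2 = A^4 + 2 + A^-4; d^3 = -A^6 - 3*A^2 - 3*A^-2 - A^-6; d^4 = A^8 + 4*A^4 + 6 + 4*A^-4 + A^-8; d^5 = -A^10 - 5*A^6 - 10*A^2 - 10*A^-2 - 5*A^-6 - A^-10; d^6 = A^12 + 6*A^8 + 15*A^4 + 20 + 15*A^-4 + 6*A^-8 + A^-12; d^7 = -A^14 - 7*A^10 - 21*A^6 - 35*A^2 - 35*A^-2 - 21*A^-6 - 7*A^-10 - A^-14.
  A^9 * (d^2) = A^13 + 2*A^9 + A^5
  A^7 * (8*d + d^3) = -A^13 - 11*A^9 - 11*A^5 - A
  A^5 * (17 + 19*d^2) = 19*A^9 + 55*A^5 + 19*A
  A^3 * (63*d + 21*d^3) = -21*A^9 - 126*A^5 - 126*A - 21*A^-3
  A^1 * (111*d^2 + 15*d^4) = 15*A^9 + 171*A^5 + 312*A + 171*A^-3 + 15*A^-7
  A^-1 * (120*d^3 + 6*d^5) = -6*A^9 - 150*A^5 - 420*A - 420*A^-3 - 150*A^-7 - 6*A^-11
  A^-3 * (83*d^4 + d^6) = A^9 + 89*A^5 + 347*A + 518*A^-3 + 347*A^-7 + 89*A^-11 + A^-15
  A^-5 * (36*d^5) = -36*A^5 - 180*A - 360*A^-3 - 360*A^-7 - 180*A^-11 - 36*A^-15
  A^-7 * (9*d^6) = 9*A^5 + 54*A + 135*A^-3 + 180*A^-7 + 135*A^-11 + 54*A^-15 + 9*A^-19
  A^-9 * (d^7) = -A^5 - 7*A - 21*A^-3 - 35*A^-7 - 35*A^-11 - 21*A^-15 - 7*A^-19 - A^-23
Summing the groups: <K> = -A^9 + A^5 - 2*A + 2*A^-3 - 3*A^-7 + 3*A^-11 - 2*A^-15 + 2*A^-19 - A^-23
Normalise by the writhe: (-A^3)^(-w) = (-A^3)^(-3) = -A^-9, so f(A) = -A^-9 * <K> = 1 - A^-4 + 2*A^-8 - 2*A^-12 + 3*A^-16 - 3*A^-20 + 2*A^-24 - 2*A^-28 + A^-32.
Substitute A = t^(-1/4), i.e. A^e → t^(-e/4): V(t) = t^8 - 2*t^7 + 2*t^6 - 3*t^5 + 3*t^4 - 2*t^3 + 2*t^2 - t + 1

Answer: t^8 - 2*t^7 + 2*t^6 - 3*t^5 + 3*t^4 - 2*t^3 + 2*t^2 - t + 1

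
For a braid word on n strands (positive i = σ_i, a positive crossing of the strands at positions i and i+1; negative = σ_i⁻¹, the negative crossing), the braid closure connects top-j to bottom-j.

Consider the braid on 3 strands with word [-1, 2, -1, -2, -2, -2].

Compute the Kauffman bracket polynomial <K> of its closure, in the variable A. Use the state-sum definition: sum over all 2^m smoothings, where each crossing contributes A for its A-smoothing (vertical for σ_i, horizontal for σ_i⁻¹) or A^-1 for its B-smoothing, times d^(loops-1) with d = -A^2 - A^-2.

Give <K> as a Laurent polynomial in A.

Braid: s1^-1 s2 s1^-1 s2^-1 s2^-1 s2^-1 on 3 strands, 6 crossings.
Writhe w = (#positive) - (#negative) = 1 - 5 = -4.
Computing the Kauffman bracket via state sum. There are 2^6 = 64 states.
For each crossing: s=0 is the vertical smoothing, s=1 horizontal. Crossing k contributes A^(sign_k * (1 - 2*s_k)); loop factor d = -A^2 - A^-2.
Tabulate the states by total A-exponent and number of loops L (A-exp: L × count):
  A^6: L=4 ×1
  A^4: L=3 ×6
  A^2: L=2 ×12, L=4 ×3
  A^0: L=1 ×9, L=3 ×10, L=5 ×1
  A^-2: L=2 ×12, L=4 ×3
  A^-4: L=1 ×2, L=3 ×4
  A^-6: L=2 ×1
Each group contributes A^e * Σ count * d^(L-1):
Powers of d = -A^2 - A^-2: d^2 = A^4 + 2 + A^-4; d^3 = -A^6 - 3*A^2 - 3*A^-2 - A^-6; d^4 = A^8 + 4*A^4 + 6 + 4*A^-4 + A^-8.
  A^6 * (d^3) = -A^12 - 3*A^8 - 3*A^4 - 1
  A^4 * (6*d^2) = 6*A^8 + 12*A^4 + 6
  A^2 * (12*d + 3*d^3) = -3*A^8 - 21*A^4 - 21 - 3*A^-4
  A^0 * (9 + 10*d^2 + d^4) = A^8 + 14*A^4 + 35 + 14*A^-4 + A^-8
  A^-2 * (12*d + 3*d^3) = -3*A^4 - 21 - 21*A^-4 - 3*A^-8
  A^-4 * (2 + 4*d^2) = 4 + 10*A^-4 + 4*A^-8
  A^-6 * (d) = -A^-4 - A^-8
Summing the groups: <K> = -A^12 + A^8 - A^4 + 2 - A^-4 + A^-8

Answer: -A^12 + A^8 - A^4 + 2 - A^-4 + A^-8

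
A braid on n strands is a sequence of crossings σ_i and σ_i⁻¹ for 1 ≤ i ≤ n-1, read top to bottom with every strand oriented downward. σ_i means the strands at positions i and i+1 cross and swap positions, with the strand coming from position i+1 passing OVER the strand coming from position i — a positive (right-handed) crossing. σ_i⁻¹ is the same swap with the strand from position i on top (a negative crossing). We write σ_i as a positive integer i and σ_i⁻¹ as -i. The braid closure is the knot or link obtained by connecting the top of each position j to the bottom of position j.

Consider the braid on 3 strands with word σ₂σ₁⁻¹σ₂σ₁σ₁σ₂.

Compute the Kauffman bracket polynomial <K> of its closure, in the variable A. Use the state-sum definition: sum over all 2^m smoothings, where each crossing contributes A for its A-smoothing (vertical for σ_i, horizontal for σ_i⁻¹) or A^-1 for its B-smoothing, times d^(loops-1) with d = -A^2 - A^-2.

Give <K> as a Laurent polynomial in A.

A^8 - A^4 + 2 - A^-4 + A^-8 - A^-12

Derivation:
Braid: s2 s1^-1 s2 s1 s1 s2 on 3 strands, 6 crossings.
Writhe w = (#positive) - (#negative) = 5 - 1 = 4.
Enumerate smoothing states for the bracket polynomial. There are 2^6 = 64 states.
Each crossing splits two ways (0=vertical, 1=horizontal). The state's weight is A^(#A-smoothings - #B-smoothings) * d^(loops - 1).
Tabulate the states by total A-exponent and number of loops L (A-exp: L × count):
  A^6: L=2 ×1
  A^4: L=1 ×3, L=3 ×3
  A^2: L=2 ×14, L=4 ×1
  A^0: L=1 ×10, L=3 ×10
  A^-2: L=2 ×13, L=4 ×2
  A^-4: L=3 ×6
  A^-6: L=4 ×1
Each group contributes A^e * Σ count * d^(L-1):
Powers of d = -A^2 - A^-2: d^2 = A^4 + 2 + A^-4; d^3 = -A^6 - 3*A^2 - 3*A^-2 - A^-6.
  A^6 * (d) = -A^8 - A^4
  A^4 * (3 + 3*d^2) = 3*A^8 + 9*A^4 + 3
  A^2 * (14*d + d^3) = -A^8 - 17*A^4 - 17 - A^-4
  A^0 * (10 + 10*d^2) = 10*A^4 + 30 + 10*A^-4
  A^-2 * (13*d + 2*d^3) = -2*A^4 - 19 - 19*A^-4 - 2*A^-8
  A^-4 * (6*d^2) = 6 + 12*A^-4 + 6*A^-8
  A^-6 * (d^3) = -1 - 3*A^-4 - 3*A^-8 - A^-12
Summing the groups: <K> = A^8 - A^4 + 2 - A^-4 + A^-8 - A^-12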